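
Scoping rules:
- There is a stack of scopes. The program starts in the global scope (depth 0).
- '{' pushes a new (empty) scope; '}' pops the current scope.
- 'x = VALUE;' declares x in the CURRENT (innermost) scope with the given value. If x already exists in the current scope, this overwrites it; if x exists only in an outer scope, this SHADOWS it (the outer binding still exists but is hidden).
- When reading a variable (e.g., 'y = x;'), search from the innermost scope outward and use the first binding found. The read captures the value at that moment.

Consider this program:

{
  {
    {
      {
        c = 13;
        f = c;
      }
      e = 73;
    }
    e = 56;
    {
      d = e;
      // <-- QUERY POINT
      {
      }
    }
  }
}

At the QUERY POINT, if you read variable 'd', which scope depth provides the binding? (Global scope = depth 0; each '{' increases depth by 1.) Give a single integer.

Step 1: enter scope (depth=1)
Step 2: enter scope (depth=2)
Step 3: enter scope (depth=3)
Step 4: enter scope (depth=4)
Step 5: declare c=13 at depth 4
Step 6: declare f=(read c)=13 at depth 4
Step 7: exit scope (depth=3)
Step 8: declare e=73 at depth 3
Step 9: exit scope (depth=2)
Step 10: declare e=56 at depth 2
Step 11: enter scope (depth=3)
Step 12: declare d=(read e)=56 at depth 3
Visible at query point: d=56 e=56

Answer: 3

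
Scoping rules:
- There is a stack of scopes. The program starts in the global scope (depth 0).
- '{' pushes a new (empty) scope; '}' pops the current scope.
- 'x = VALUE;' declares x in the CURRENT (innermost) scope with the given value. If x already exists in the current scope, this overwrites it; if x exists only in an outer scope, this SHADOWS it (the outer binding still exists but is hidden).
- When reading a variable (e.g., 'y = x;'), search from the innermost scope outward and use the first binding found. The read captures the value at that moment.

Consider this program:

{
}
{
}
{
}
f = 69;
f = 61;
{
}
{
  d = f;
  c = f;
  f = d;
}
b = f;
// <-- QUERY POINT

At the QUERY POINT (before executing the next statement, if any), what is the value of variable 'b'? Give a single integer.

Answer: 61

Derivation:
Step 1: enter scope (depth=1)
Step 2: exit scope (depth=0)
Step 3: enter scope (depth=1)
Step 4: exit scope (depth=0)
Step 5: enter scope (depth=1)
Step 6: exit scope (depth=0)
Step 7: declare f=69 at depth 0
Step 8: declare f=61 at depth 0
Step 9: enter scope (depth=1)
Step 10: exit scope (depth=0)
Step 11: enter scope (depth=1)
Step 12: declare d=(read f)=61 at depth 1
Step 13: declare c=(read f)=61 at depth 1
Step 14: declare f=(read d)=61 at depth 1
Step 15: exit scope (depth=0)
Step 16: declare b=(read f)=61 at depth 0
Visible at query point: b=61 f=61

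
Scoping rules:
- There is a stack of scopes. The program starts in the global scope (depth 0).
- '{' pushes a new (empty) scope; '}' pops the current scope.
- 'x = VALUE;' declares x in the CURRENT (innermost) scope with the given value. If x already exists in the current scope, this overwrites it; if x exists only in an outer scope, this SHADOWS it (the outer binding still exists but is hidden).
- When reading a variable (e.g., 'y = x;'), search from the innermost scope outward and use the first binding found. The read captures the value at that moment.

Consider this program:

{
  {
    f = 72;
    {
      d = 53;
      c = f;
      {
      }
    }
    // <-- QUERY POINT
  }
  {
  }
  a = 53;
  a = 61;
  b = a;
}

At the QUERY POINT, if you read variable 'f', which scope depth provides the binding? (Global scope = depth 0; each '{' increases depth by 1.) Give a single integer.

Answer: 2

Derivation:
Step 1: enter scope (depth=1)
Step 2: enter scope (depth=2)
Step 3: declare f=72 at depth 2
Step 4: enter scope (depth=3)
Step 5: declare d=53 at depth 3
Step 6: declare c=(read f)=72 at depth 3
Step 7: enter scope (depth=4)
Step 8: exit scope (depth=3)
Step 9: exit scope (depth=2)
Visible at query point: f=72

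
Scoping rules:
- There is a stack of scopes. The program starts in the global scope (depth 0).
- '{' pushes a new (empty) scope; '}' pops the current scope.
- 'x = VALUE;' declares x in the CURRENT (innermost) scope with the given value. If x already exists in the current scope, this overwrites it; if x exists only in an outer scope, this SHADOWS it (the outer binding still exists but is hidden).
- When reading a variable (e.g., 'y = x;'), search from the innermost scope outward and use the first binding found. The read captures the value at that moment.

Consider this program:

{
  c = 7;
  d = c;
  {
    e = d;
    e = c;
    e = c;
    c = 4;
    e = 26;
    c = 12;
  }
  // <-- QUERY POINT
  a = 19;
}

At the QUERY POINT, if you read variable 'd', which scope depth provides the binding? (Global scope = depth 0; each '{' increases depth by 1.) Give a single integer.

Answer: 1

Derivation:
Step 1: enter scope (depth=1)
Step 2: declare c=7 at depth 1
Step 3: declare d=(read c)=7 at depth 1
Step 4: enter scope (depth=2)
Step 5: declare e=(read d)=7 at depth 2
Step 6: declare e=(read c)=7 at depth 2
Step 7: declare e=(read c)=7 at depth 2
Step 8: declare c=4 at depth 2
Step 9: declare e=26 at depth 2
Step 10: declare c=12 at depth 2
Step 11: exit scope (depth=1)
Visible at query point: c=7 d=7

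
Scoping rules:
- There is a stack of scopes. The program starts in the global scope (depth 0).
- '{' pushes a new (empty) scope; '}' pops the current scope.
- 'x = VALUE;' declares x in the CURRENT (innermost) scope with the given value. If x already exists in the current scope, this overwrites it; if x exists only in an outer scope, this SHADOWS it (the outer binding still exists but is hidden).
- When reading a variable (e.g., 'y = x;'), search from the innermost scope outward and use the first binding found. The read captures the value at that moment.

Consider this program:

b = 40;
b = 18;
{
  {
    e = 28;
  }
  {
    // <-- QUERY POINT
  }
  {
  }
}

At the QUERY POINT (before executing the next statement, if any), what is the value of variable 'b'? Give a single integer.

Step 1: declare b=40 at depth 0
Step 2: declare b=18 at depth 0
Step 3: enter scope (depth=1)
Step 4: enter scope (depth=2)
Step 5: declare e=28 at depth 2
Step 6: exit scope (depth=1)
Step 7: enter scope (depth=2)
Visible at query point: b=18

Answer: 18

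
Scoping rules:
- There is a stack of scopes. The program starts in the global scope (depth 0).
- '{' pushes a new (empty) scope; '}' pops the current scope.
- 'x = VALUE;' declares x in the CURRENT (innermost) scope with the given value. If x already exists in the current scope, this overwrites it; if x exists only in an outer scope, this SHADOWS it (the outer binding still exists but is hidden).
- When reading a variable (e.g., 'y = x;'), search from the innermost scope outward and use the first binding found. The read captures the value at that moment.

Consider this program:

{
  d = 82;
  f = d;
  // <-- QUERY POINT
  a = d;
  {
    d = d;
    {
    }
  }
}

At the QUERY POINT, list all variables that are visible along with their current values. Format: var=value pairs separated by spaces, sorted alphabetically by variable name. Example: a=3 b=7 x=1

Answer: d=82 f=82

Derivation:
Step 1: enter scope (depth=1)
Step 2: declare d=82 at depth 1
Step 3: declare f=(read d)=82 at depth 1
Visible at query point: d=82 f=82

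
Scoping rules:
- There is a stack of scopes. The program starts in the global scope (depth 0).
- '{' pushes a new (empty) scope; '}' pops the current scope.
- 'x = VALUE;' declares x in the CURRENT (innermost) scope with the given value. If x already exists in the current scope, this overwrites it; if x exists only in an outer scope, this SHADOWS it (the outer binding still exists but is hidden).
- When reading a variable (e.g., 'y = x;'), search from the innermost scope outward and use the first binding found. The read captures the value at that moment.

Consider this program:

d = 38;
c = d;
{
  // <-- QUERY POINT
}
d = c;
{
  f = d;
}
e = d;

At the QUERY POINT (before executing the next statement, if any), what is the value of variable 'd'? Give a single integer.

Answer: 38

Derivation:
Step 1: declare d=38 at depth 0
Step 2: declare c=(read d)=38 at depth 0
Step 3: enter scope (depth=1)
Visible at query point: c=38 d=38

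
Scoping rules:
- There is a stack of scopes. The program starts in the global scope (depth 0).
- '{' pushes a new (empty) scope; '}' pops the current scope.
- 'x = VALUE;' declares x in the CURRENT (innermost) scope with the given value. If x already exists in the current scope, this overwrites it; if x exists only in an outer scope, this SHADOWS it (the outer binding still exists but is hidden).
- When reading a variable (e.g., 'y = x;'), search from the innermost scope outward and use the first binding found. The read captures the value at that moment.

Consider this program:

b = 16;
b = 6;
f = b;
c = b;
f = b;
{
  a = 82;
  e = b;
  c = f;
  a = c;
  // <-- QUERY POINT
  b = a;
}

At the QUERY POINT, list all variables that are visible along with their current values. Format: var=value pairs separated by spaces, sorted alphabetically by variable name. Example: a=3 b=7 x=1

Answer: a=6 b=6 c=6 e=6 f=6

Derivation:
Step 1: declare b=16 at depth 0
Step 2: declare b=6 at depth 0
Step 3: declare f=(read b)=6 at depth 0
Step 4: declare c=(read b)=6 at depth 0
Step 5: declare f=(read b)=6 at depth 0
Step 6: enter scope (depth=1)
Step 7: declare a=82 at depth 1
Step 8: declare e=(read b)=6 at depth 1
Step 9: declare c=(read f)=6 at depth 1
Step 10: declare a=(read c)=6 at depth 1
Visible at query point: a=6 b=6 c=6 e=6 f=6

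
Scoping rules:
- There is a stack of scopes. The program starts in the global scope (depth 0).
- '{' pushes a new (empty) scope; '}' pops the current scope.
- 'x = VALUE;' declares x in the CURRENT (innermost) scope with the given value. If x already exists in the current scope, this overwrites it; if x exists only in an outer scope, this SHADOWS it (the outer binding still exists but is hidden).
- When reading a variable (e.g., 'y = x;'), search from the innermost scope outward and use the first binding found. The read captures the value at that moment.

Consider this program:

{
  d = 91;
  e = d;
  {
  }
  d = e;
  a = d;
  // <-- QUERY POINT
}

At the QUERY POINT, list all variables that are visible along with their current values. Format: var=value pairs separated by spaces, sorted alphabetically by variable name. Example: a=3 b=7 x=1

Answer: a=91 d=91 e=91

Derivation:
Step 1: enter scope (depth=1)
Step 2: declare d=91 at depth 1
Step 3: declare e=(read d)=91 at depth 1
Step 4: enter scope (depth=2)
Step 5: exit scope (depth=1)
Step 6: declare d=(read e)=91 at depth 1
Step 7: declare a=(read d)=91 at depth 1
Visible at query point: a=91 d=91 e=91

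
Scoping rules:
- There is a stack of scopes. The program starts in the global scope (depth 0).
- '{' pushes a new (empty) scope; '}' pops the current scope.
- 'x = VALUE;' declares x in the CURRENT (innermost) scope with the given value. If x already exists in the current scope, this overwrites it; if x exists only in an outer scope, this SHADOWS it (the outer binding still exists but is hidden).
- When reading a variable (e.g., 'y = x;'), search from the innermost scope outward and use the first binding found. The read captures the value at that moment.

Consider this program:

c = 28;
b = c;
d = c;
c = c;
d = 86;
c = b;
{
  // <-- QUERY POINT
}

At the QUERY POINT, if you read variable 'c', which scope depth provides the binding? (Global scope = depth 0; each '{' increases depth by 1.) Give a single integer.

Answer: 0

Derivation:
Step 1: declare c=28 at depth 0
Step 2: declare b=(read c)=28 at depth 0
Step 3: declare d=(read c)=28 at depth 0
Step 4: declare c=(read c)=28 at depth 0
Step 5: declare d=86 at depth 0
Step 6: declare c=(read b)=28 at depth 0
Step 7: enter scope (depth=1)
Visible at query point: b=28 c=28 d=86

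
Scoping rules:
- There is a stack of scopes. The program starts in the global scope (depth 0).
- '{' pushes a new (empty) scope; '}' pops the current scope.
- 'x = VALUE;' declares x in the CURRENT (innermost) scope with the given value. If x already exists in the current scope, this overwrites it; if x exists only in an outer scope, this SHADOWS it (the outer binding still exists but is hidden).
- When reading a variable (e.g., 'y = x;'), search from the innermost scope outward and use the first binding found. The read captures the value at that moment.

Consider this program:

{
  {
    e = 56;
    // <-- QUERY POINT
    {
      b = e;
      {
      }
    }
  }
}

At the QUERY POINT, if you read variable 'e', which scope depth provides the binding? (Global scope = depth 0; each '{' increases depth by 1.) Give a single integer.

Answer: 2

Derivation:
Step 1: enter scope (depth=1)
Step 2: enter scope (depth=2)
Step 3: declare e=56 at depth 2
Visible at query point: e=56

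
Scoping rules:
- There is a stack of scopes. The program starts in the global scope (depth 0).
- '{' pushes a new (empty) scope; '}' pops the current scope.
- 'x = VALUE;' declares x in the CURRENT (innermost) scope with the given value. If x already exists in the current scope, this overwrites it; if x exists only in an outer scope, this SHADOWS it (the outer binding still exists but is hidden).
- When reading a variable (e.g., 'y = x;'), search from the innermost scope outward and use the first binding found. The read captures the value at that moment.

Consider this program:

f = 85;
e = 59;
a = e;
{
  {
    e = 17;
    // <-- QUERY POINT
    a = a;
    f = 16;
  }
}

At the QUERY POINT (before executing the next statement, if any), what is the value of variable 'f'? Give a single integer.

Answer: 85

Derivation:
Step 1: declare f=85 at depth 0
Step 2: declare e=59 at depth 0
Step 3: declare a=(read e)=59 at depth 0
Step 4: enter scope (depth=1)
Step 5: enter scope (depth=2)
Step 6: declare e=17 at depth 2
Visible at query point: a=59 e=17 f=85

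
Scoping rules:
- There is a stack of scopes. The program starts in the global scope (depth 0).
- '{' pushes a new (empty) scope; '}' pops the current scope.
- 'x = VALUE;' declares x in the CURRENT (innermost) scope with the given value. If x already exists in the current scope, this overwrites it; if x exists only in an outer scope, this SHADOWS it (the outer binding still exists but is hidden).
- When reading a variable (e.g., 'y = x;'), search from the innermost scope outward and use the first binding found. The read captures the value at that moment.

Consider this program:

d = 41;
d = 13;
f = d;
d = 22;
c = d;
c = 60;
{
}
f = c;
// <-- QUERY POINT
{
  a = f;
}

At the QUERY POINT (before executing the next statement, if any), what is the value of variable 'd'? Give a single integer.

Step 1: declare d=41 at depth 0
Step 2: declare d=13 at depth 0
Step 3: declare f=(read d)=13 at depth 0
Step 4: declare d=22 at depth 0
Step 5: declare c=(read d)=22 at depth 0
Step 6: declare c=60 at depth 0
Step 7: enter scope (depth=1)
Step 8: exit scope (depth=0)
Step 9: declare f=(read c)=60 at depth 0
Visible at query point: c=60 d=22 f=60

Answer: 22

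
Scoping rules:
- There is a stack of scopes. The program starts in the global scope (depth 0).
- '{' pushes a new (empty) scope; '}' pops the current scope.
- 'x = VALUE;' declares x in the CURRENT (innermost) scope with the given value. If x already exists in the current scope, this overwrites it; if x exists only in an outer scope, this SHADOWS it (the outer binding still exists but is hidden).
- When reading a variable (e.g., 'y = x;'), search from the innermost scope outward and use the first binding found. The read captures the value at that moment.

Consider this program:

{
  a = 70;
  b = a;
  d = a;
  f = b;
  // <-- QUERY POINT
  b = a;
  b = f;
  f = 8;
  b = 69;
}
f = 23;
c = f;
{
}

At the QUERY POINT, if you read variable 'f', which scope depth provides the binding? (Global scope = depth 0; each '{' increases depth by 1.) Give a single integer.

Step 1: enter scope (depth=1)
Step 2: declare a=70 at depth 1
Step 3: declare b=(read a)=70 at depth 1
Step 4: declare d=(read a)=70 at depth 1
Step 5: declare f=(read b)=70 at depth 1
Visible at query point: a=70 b=70 d=70 f=70

Answer: 1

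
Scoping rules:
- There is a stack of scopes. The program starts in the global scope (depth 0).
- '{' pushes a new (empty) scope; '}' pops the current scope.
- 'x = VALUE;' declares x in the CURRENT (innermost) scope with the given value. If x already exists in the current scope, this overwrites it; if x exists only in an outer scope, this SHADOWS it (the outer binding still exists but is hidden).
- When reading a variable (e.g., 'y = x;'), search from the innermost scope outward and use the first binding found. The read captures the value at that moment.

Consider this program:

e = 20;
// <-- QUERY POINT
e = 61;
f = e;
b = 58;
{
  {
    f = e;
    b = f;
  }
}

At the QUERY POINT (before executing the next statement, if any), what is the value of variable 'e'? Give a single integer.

Step 1: declare e=20 at depth 0
Visible at query point: e=20

Answer: 20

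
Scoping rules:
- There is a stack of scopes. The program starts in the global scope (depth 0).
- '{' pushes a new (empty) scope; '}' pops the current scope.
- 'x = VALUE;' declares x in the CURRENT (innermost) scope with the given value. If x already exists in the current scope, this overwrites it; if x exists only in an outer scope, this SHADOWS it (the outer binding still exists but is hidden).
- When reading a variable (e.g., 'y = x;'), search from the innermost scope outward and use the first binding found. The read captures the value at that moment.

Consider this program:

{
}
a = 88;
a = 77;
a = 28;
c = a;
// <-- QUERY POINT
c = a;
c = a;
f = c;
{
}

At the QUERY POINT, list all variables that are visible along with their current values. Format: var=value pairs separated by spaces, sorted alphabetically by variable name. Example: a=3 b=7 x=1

Step 1: enter scope (depth=1)
Step 2: exit scope (depth=0)
Step 3: declare a=88 at depth 0
Step 4: declare a=77 at depth 0
Step 5: declare a=28 at depth 0
Step 6: declare c=(read a)=28 at depth 0
Visible at query point: a=28 c=28

Answer: a=28 c=28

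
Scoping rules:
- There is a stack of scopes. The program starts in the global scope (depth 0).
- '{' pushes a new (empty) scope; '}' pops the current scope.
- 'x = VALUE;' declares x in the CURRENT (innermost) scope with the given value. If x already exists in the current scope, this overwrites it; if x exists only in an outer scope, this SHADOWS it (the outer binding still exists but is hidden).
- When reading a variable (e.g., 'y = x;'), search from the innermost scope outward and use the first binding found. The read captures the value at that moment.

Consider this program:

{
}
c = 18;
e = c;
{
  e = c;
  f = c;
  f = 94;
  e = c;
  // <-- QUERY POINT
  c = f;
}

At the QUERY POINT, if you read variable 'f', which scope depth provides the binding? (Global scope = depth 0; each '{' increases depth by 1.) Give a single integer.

Answer: 1

Derivation:
Step 1: enter scope (depth=1)
Step 2: exit scope (depth=0)
Step 3: declare c=18 at depth 0
Step 4: declare e=(read c)=18 at depth 0
Step 5: enter scope (depth=1)
Step 6: declare e=(read c)=18 at depth 1
Step 7: declare f=(read c)=18 at depth 1
Step 8: declare f=94 at depth 1
Step 9: declare e=(read c)=18 at depth 1
Visible at query point: c=18 e=18 f=94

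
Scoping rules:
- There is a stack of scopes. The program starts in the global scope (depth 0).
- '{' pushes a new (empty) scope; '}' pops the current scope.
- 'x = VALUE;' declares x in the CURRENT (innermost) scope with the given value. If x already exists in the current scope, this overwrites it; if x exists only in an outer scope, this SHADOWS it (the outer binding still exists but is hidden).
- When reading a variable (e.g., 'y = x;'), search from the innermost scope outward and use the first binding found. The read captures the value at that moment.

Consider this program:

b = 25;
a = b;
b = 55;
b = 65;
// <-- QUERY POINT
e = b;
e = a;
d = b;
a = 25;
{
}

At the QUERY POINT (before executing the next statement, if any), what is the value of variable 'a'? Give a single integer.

Step 1: declare b=25 at depth 0
Step 2: declare a=(read b)=25 at depth 0
Step 3: declare b=55 at depth 0
Step 4: declare b=65 at depth 0
Visible at query point: a=25 b=65

Answer: 25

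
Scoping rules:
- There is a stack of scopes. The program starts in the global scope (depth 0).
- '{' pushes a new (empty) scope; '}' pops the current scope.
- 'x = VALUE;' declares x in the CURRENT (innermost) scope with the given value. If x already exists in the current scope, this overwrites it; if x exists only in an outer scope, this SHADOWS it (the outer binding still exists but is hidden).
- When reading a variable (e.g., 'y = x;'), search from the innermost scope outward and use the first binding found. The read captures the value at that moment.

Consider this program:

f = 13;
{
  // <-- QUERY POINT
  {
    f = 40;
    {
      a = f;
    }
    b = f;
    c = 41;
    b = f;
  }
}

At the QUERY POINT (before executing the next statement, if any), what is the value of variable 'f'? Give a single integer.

Step 1: declare f=13 at depth 0
Step 2: enter scope (depth=1)
Visible at query point: f=13

Answer: 13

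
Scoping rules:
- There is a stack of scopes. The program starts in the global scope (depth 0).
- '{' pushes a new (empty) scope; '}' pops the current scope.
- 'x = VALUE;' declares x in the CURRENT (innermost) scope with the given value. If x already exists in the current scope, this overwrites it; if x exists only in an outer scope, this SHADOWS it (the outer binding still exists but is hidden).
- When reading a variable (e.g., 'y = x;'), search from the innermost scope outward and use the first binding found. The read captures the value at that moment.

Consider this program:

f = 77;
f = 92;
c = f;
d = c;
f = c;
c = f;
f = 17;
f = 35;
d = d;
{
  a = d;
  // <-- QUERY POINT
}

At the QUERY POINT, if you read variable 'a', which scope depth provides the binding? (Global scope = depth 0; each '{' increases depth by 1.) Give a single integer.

Step 1: declare f=77 at depth 0
Step 2: declare f=92 at depth 0
Step 3: declare c=(read f)=92 at depth 0
Step 4: declare d=(read c)=92 at depth 0
Step 5: declare f=(read c)=92 at depth 0
Step 6: declare c=(read f)=92 at depth 0
Step 7: declare f=17 at depth 0
Step 8: declare f=35 at depth 0
Step 9: declare d=(read d)=92 at depth 0
Step 10: enter scope (depth=1)
Step 11: declare a=(read d)=92 at depth 1
Visible at query point: a=92 c=92 d=92 f=35

Answer: 1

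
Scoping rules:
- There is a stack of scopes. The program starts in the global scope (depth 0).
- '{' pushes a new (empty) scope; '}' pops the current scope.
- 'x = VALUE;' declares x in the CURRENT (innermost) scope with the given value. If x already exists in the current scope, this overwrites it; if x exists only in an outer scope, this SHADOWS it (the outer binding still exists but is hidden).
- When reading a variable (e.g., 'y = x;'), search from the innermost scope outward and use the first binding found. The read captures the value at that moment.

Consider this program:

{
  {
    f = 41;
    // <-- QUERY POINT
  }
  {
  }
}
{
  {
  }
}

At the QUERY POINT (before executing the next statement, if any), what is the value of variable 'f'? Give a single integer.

Step 1: enter scope (depth=1)
Step 2: enter scope (depth=2)
Step 3: declare f=41 at depth 2
Visible at query point: f=41

Answer: 41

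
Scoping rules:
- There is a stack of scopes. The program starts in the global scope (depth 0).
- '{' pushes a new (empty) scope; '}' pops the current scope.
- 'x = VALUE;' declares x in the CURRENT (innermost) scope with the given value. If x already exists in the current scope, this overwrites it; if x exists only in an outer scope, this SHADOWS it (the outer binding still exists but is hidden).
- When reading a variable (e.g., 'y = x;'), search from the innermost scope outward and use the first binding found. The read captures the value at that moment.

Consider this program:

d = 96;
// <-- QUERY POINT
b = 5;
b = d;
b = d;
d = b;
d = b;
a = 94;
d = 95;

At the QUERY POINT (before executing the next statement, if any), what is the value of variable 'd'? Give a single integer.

Step 1: declare d=96 at depth 0
Visible at query point: d=96

Answer: 96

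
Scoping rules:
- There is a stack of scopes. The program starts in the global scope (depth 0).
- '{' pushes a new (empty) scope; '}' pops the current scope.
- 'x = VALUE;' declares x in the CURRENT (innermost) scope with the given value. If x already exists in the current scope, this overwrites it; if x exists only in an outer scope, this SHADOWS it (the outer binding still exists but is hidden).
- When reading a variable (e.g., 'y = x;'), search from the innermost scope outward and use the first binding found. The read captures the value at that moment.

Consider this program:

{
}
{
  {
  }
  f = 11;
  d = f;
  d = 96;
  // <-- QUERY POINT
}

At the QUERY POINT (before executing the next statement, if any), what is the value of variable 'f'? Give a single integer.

Answer: 11

Derivation:
Step 1: enter scope (depth=1)
Step 2: exit scope (depth=0)
Step 3: enter scope (depth=1)
Step 4: enter scope (depth=2)
Step 5: exit scope (depth=1)
Step 6: declare f=11 at depth 1
Step 7: declare d=(read f)=11 at depth 1
Step 8: declare d=96 at depth 1
Visible at query point: d=96 f=11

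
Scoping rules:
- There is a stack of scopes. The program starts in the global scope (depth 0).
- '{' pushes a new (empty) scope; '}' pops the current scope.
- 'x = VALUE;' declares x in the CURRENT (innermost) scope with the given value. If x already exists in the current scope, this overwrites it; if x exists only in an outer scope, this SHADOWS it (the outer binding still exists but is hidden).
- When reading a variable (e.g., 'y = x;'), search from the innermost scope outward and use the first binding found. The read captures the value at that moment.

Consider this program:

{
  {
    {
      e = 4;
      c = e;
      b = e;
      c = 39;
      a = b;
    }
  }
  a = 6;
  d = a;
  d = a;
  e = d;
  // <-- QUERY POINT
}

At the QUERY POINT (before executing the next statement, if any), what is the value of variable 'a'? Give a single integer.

Answer: 6

Derivation:
Step 1: enter scope (depth=1)
Step 2: enter scope (depth=2)
Step 3: enter scope (depth=3)
Step 4: declare e=4 at depth 3
Step 5: declare c=(read e)=4 at depth 3
Step 6: declare b=(read e)=4 at depth 3
Step 7: declare c=39 at depth 3
Step 8: declare a=(read b)=4 at depth 3
Step 9: exit scope (depth=2)
Step 10: exit scope (depth=1)
Step 11: declare a=6 at depth 1
Step 12: declare d=(read a)=6 at depth 1
Step 13: declare d=(read a)=6 at depth 1
Step 14: declare e=(read d)=6 at depth 1
Visible at query point: a=6 d=6 e=6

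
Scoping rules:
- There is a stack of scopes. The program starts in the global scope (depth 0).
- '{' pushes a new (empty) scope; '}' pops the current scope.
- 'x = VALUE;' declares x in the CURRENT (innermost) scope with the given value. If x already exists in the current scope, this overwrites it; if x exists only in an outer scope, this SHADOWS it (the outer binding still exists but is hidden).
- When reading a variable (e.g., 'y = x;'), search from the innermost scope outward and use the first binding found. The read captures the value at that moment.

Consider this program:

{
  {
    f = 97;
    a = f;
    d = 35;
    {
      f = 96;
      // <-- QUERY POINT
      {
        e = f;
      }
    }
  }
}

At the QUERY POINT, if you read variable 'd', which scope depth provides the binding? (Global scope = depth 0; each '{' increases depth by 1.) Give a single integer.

Answer: 2

Derivation:
Step 1: enter scope (depth=1)
Step 2: enter scope (depth=2)
Step 3: declare f=97 at depth 2
Step 4: declare a=(read f)=97 at depth 2
Step 5: declare d=35 at depth 2
Step 6: enter scope (depth=3)
Step 7: declare f=96 at depth 3
Visible at query point: a=97 d=35 f=96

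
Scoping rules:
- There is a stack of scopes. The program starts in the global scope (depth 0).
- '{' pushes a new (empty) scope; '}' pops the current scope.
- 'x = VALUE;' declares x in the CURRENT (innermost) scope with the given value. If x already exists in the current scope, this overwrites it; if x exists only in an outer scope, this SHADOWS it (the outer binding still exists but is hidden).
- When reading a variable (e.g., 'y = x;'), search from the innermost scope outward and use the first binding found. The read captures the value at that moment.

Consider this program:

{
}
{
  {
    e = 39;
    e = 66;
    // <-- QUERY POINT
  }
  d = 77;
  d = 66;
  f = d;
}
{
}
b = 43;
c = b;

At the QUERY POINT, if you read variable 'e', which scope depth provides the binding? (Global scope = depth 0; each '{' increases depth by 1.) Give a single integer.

Step 1: enter scope (depth=1)
Step 2: exit scope (depth=0)
Step 3: enter scope (depth=1)
Step 4: enter scope (depth=2)
Step 5: declare e=39 at depth 2
Step 6: declare e=66 at depth 2
Visible at query point: e=66

Answer: 2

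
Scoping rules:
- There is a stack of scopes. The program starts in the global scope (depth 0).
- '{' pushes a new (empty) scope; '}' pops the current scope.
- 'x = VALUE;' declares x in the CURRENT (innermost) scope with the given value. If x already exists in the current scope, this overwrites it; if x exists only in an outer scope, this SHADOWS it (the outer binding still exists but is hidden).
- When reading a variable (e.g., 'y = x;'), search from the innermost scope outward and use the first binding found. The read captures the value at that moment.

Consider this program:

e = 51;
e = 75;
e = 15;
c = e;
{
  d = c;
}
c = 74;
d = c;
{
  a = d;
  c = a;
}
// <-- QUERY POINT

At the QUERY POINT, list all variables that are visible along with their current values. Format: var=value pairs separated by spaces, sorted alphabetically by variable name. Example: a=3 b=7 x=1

Answer: c=74 d=74 e=15

Derivation:
Step 1: declare e=51 at depth 0
Step 2: declare e=75 at depth 0
Step 3: declare e=15 at depth 0
Step 4: declare c=(read e)=15 at depth 0
Step 5: enter scope (depth=1)
Step 6: declare d=(read c)=15 at depth 1
Step 7: exit scope (depth=0)
Step 8: declare c=74 at depth 0
Step 9: declare d=(read c)=74 at depth 0
Step 10: enter scope (depth=1)
Step 11: declare a=(read d)=74 at depth 1
Step 12: declare c=(read a)=74 at depth 1
Step 13: exit scope (depth=0)
Visible at query point: c=74 d=74 e=15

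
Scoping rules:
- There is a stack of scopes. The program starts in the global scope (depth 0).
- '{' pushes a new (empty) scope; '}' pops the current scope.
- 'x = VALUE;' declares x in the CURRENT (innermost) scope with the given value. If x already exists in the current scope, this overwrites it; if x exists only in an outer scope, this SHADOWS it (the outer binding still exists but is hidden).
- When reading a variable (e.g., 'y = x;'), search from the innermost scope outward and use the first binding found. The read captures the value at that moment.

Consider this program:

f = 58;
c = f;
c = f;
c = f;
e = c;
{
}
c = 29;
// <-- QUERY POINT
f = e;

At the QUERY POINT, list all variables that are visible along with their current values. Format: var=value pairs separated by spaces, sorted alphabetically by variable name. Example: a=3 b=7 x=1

Step 1: declare f=58 at depth 0
Step 2: declare c=(read f)=58 at depth 0
Step 3: declare c=(read f)=58 at depth 0
Step 4: declare c=(read f)=58 at depth 0
Step 5: declare e=(read c)=58 at depth 0
Step 6: enter scope (depth=1)
Step 7: exit scope (depth=0)
Step 8: declare c=29 at depth 0
Visible at query point: c=29 e=58 f=58

Answer: c=29 e=58 f=58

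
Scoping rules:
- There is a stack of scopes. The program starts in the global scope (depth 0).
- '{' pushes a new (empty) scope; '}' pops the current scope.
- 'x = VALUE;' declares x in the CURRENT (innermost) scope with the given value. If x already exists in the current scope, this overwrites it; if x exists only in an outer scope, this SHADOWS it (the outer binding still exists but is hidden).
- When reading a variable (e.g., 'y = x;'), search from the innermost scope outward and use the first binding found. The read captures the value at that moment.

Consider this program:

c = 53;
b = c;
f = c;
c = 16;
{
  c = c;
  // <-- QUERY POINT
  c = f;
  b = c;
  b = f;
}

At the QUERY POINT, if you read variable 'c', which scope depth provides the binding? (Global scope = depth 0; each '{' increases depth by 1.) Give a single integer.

Step 1: declare c=53 at depth 0
Step 2: declare b=(read c)=53 at depth 0
Step 3: declare f=(read c)=53 at depth 0
Step 4: declare c=16 at depth 0
Step 5: enter scope (depth=1)
Step 6: declare c=(read c)=16 at depth 1
Visible at query point: b=53 c=16 f=53

Answer: 1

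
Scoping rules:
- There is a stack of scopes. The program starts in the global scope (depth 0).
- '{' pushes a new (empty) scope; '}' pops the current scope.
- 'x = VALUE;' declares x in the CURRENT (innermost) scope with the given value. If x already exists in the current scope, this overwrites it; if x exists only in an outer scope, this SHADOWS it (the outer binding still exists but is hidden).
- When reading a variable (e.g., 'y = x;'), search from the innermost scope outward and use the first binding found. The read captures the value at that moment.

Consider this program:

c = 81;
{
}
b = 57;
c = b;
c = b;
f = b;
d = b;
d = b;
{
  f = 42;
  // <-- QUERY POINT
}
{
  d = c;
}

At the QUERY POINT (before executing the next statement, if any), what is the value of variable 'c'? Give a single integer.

Answer: 57

Derivation:
Step 1: declare c=81 at depth 0
Step 2: enter scope (depth=1)
Step 3: exit scope (depth=0)
Step 4: declare b=57 at depth 0
Step 5: declare c=(read b)=57 at depth 0
Step 6: declare c=(read b)=57 at depth 0
Step 7: declare f=(read b)=57 at depth 0
Step 8: declare d=(read b)=57 at depth 0
Step 9: declare d=(read b)=57 at depth 0
Step 10: enter scope (depth=1)
Step 11: declare f=42 at depth 1
Visible at query point: b=57 c=57 d=57 f=42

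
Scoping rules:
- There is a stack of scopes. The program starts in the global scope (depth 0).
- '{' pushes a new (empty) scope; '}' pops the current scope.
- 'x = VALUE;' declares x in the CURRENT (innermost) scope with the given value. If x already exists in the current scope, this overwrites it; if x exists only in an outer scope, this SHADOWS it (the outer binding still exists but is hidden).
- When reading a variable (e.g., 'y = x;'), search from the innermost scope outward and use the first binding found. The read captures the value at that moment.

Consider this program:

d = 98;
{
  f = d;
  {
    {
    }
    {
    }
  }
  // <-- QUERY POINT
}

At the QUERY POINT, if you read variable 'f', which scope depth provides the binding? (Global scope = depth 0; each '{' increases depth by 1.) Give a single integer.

Step 1: declare d=98 at depth 0
Step 2: enter scope (depth=1)
Step 3: declare f=(read d)=98 at depth 1
Step 4: enter scope (depth=2)
Step 5: enter scope (depth=3)
Step 6: exit scope (depth=2)
Step 7: enter scope (depth=3)
Step 8: exit scope (depth=2)
Step 9: exit scope (depth=1)
Visible at query point: d=98 f=98

Answer: 1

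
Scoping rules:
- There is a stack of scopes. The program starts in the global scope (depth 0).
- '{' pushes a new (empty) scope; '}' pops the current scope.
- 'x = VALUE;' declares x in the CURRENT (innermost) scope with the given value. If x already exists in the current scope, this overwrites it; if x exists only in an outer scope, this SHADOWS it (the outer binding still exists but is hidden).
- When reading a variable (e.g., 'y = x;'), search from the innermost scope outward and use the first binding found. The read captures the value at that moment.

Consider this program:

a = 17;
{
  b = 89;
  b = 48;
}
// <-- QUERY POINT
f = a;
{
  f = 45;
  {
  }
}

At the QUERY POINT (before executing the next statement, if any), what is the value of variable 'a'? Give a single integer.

Step 1: declare a=17 at depth 0
Step 2: enter scope (depth=1)
Step 3: declare b=89 at depth 1
Step 4: declare b=48 at depth 1
Step 5: exit scope (depth=0)
Visible at query point: a=17

Answer: 17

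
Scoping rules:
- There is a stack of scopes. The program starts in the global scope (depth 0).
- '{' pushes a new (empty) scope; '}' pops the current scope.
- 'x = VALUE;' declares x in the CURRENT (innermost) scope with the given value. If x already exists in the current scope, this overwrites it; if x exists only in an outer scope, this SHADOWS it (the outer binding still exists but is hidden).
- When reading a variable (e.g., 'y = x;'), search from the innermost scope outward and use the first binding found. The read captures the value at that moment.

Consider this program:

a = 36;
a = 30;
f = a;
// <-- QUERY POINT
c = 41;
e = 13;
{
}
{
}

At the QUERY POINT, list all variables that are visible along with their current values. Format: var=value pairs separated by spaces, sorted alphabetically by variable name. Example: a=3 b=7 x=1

Step 1: declare a=36 at depth 0
Step 2: declare a=30 at depth 0
Step 3: declare f=(read a)=30 at depth 0
Visible at query point: a=30 f=30

Answer: a=30 f=30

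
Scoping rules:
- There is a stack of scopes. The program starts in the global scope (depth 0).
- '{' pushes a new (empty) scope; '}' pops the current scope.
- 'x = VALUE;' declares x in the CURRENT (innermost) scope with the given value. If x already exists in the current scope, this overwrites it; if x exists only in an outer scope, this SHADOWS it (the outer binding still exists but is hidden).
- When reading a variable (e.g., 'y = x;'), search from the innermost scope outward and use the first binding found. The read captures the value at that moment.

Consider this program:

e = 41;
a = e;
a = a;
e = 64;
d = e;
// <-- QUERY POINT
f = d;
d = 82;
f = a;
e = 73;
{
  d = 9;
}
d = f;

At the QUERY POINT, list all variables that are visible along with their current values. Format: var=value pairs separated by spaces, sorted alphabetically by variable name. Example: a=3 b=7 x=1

Step 1: declare e=41 at depth 0
Step 2: declare a=(read e)=41 at depth 0
Step 3: declare a=(read a)=41 at depth 0
Step 4: declare e=64 at depth 0
Step 5: declare d=(read e)=64 at depth 0
Visible at query point: a=41 d=64 e=64

Answer: a=41 d=64 e=64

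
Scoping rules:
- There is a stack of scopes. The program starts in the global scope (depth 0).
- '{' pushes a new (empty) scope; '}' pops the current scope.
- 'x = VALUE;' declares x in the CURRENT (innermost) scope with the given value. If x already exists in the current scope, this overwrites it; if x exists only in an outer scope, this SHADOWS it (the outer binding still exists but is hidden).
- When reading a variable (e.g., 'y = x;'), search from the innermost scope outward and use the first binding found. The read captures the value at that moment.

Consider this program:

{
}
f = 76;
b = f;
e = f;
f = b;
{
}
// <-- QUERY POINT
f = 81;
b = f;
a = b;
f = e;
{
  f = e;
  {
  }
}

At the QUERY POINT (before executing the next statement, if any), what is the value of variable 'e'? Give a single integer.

Answer: 76

Derivation:
Step 1: enter scope (depth=1)
Step 2: exit scope (depth=0)
Step 3: declare f=76 at depth 0
Step 4: declare b=(read f)=76 at depth 0
Step 5: declare e=(read f)=76 at depth 0
Step 6: declare f=(read b)=76 at depth 0
Step 7: enter scope (depth=1)
Step 8: exit scope (depth=0)
Visible at query point: b=76 e=76 f=76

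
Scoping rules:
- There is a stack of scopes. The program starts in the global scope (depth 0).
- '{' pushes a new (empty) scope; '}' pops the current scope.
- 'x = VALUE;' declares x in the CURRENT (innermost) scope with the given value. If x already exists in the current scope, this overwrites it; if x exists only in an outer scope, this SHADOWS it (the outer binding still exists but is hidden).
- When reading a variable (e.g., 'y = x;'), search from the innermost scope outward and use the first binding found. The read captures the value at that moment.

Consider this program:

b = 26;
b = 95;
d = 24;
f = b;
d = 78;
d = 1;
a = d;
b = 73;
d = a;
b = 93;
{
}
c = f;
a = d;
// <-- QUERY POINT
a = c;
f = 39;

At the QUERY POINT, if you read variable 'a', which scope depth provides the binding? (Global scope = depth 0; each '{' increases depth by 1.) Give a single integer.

Step 1: declare b=26 at depth 0
Step 2: declare b=95 at depth 0
Step 3: declare d=24 at depth 0
Step 4: declare f=(read b)=95 at depth 0
Step 5: declare d=78 at depth 0
Step 6: declare d=1 at depth 0
Step 7: declare a=(read d)=1 at depth 0
Step 8: declare b=73 at depth 0
Step 9: declare d=(read a)=1 at depth 0
Step 10: declare b=93 at depth 0
Step 11: enter scope (depth=1)
Step 12: exit scope (depth=0)
Step 13: declare c=(read f)=95 at depth 0
Step 14: declare a=(read d)=1 at depth 0
Visible at query point: a=1 b=93 c=95 d=1 f=95

Answer: 0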